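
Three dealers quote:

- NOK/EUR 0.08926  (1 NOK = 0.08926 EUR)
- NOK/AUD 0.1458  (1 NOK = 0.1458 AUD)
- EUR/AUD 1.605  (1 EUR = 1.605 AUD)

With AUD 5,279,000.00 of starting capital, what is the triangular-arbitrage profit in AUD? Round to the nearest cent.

Profit: AUD 93,510.42

Profitable loop is AUD → EUR → NOK → AUD:
AUD 5,279,000.00 ÷ 1.605 = EUR 3,289,096.57
EUR 3,289,096.57 ÷ 0.08926 = NOK 36,848,493.99
NOK 36,848,493.99 × 0.1458 = AUD 5,372,510.42
Profit = AUD 5,372,510.42 − AUD 5,279,000.00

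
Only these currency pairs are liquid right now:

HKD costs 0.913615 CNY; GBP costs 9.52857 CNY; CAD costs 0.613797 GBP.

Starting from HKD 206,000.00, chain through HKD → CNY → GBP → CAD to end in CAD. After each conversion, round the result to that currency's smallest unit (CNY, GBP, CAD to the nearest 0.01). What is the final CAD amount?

CAD 32,179.40

HKD 206,000.00 × 0.913615 = CNY 188,204.69
CNY 188,204.69 ÷ 9.52857 = GBP 19,751.62
GBP 19,751.62 ÷ 0.613797 = CAD 32,179.40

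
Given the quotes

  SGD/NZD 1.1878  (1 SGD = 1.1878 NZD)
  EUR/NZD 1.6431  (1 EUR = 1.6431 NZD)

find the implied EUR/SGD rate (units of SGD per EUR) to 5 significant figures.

1 EUR × 1.6431 = 1.6431 NZD
1.6431 NZD ÷ 1.1878 = 1.38331 SGD

EUR/SGD = 1.3833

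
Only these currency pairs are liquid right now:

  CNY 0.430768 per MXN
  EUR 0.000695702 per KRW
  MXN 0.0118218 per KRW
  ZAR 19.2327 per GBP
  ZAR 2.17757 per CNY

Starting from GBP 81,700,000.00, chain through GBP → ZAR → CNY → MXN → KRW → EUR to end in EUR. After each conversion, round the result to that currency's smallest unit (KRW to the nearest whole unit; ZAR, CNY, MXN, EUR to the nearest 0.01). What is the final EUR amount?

EUR 98,579,451.97

GBP 81,700,000.00 × 19.2327 = ZAR 1,571,311,590.00
ZAR 1,571,311,590.00 ÷ 2.17757 = CNY 721,589,473.59
CNY 721,589,473.59 ÷ 0.430768 = MXN 1,675,123,206.90
MXN 1,675,123,206.90 ÷ 0.0118218 = KRW 141,697,813,100
KRW 141,697,813,100 × 0.000695702 = EUR 98,579,451.97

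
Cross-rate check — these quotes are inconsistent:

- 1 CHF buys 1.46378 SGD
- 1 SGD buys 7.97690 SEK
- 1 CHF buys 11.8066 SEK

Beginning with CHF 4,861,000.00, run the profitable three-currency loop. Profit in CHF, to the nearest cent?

Profitable loop is CHF → SEK → SGD → CHF:
CHF 4,861,000.00 × 11.8066 = SEK 57,391,882.60
SEK 57,391,882.60 ÷ 7.97690 = SGD 7,194,760.20
SGD 7,194,760.20 ÷ 1.46378 = CHF 4,915,192.31
Profit = CHF 4,915,192.31 − CHF 4,861,000.00

Profit: CHF 54,192.31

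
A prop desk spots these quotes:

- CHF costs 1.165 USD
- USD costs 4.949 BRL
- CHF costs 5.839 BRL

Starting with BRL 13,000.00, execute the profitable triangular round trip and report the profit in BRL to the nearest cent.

Profitable loop is BRL → USD → CHF → BRL:
BRL 13,000.00 ÷ 4.949 = USD 2,626.79
USD 2,626.79 ÷ 1.165 = CHF 2,254.76
CHF 2,254.76 × 5.839 = BRL 13,165.53
Profit = BRL 13,165.53 − BRL 13,000.00

Profit: BRL 165.53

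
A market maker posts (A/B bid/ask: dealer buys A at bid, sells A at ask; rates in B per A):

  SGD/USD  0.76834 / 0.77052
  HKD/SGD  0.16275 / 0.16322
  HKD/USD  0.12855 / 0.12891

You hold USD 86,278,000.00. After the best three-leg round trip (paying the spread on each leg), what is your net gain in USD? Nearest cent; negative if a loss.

Net profit: USD 1,911,089.89

Best loop USD → SGD → HKD → USD:
USD 86,278,000.00 ÷ 0.77052 (buy SGD at ask) = SGD 111,973,732.03
SGD 111,973,732.03 ÷ 0.16322 (buy HKD at ask) = HKD 686,029,481.84
HKD 686,029,481.84 × 0.12855 (sell HKD at bid) = USD 88,189,089.89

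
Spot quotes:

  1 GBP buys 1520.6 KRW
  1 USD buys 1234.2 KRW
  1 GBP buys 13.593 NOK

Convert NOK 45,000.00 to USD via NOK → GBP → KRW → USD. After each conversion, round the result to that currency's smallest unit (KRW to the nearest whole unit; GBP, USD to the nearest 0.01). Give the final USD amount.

USD 4,078.75

NOK 45,000.00 ÷ 13.593 = GBP 3,310.53
GBP 3,310.53 × 1520.6 = KRW 5,033,992
KRW 5,033,992 ÷ 1234.2 = USD 4,078.75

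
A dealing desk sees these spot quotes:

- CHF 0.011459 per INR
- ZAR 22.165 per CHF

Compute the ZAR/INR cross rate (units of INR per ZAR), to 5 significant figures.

ZAR/INR = 3.9372

1 ZAR ÷ 22.165 = 0.0451162 CHF
0.0451162 CHF ÷ 0.011459 = 3.93718 INR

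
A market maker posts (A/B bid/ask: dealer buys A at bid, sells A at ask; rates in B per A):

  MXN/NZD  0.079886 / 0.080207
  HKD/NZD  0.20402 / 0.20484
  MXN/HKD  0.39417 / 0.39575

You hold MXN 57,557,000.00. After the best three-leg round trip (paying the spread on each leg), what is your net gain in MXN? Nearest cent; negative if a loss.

Net profit: MXN 151,819.10

Best loop MXN → HKD → NZD → MXN:
MXN 57,557,000.00 × 0.39417 (sell MXN at bid) = HKD 22,687,242.69
HKD 22,687,242.69 × 0.20402 (sell HKD at bid) = NZD 4,628,651.25
NZD 4,628,651.25 ÷ 0.080207 (buy MXN at ask) = MXN 57,708,819.10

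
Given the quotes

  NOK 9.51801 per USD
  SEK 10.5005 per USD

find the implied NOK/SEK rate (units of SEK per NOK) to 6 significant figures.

1 NOK ÷ 9.51801 = 0.105064 USD
0.105064 USD × 10.5005 = 1.10322 SEK

NOK/SEK = 1.10322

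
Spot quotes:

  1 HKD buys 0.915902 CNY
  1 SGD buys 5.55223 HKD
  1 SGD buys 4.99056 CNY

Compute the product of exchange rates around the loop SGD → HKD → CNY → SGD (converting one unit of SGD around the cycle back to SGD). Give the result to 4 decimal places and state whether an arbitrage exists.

1.0190 (arbitrage exists)

Around SGD → HKD → CNY → SGD: 1 × 5.55223 × 0.915902 ÷ 4.99056 = 1.018984
Product > 1; profitable direction is SGD → HKD → CNY → SGD.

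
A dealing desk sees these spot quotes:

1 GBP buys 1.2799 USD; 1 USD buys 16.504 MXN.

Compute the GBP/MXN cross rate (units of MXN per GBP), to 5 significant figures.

GBP/MXN = 21.123

1 GBP × 1.2799 = 1.2799 USD
1.2799 USD × 16.504 = 21.1235 MXN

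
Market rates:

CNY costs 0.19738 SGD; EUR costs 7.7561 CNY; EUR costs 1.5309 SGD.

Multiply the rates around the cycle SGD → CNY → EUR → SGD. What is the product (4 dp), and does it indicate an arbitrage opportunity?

1.0000 (no arbitrage)

Around SGD → CNY → EUR → SGD: 1 ÷ 0.19738 ÷ 7.7561 × 1.5309 = 1.000001
Product ≈ 1 (deviation 0.000%, within rounding noise).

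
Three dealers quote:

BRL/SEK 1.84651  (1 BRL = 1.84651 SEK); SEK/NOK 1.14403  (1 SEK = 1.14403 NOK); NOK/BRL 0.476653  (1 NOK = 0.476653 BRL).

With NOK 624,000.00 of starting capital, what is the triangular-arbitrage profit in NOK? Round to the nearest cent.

Profit: NOK 4,312.93

Profitable loop is NOK → BRL → SEK → NOK:
NOK 624,000.00 × 0.476653 = BRL 297,431.47
BRL 297,431.47 × 1.84651 = SEK 549,210.19
SEK 549,210.19 × 1.14403 = NOK 628,312.93
Profit = NOK 628,312.93 − NOK 624,000.00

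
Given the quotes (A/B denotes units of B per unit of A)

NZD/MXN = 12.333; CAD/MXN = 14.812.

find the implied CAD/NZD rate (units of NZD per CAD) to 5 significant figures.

1 CAD × 14.812 = 14.812 MXN
14.812 MXN ÷ 12.333 = 1.20101 NZD

CAD/NZD = 1.2010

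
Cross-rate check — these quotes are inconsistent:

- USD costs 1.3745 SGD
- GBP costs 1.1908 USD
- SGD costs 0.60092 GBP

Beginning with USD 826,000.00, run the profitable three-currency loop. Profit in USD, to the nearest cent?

Profitable loop is USD → GBP → SGD → USD:
USD 826,000.00 ÷ 1.1908 = GBP 693,651.33
GBP 693,651.33 ÷ 0.60092 = SGD 1,154,315.59
SGD 1,154,315.59 ÷ 1.3745 = USD 839,807.63
Profit = USD 839,807.63 − USD 826,000.00

Profit: USD 13,807.63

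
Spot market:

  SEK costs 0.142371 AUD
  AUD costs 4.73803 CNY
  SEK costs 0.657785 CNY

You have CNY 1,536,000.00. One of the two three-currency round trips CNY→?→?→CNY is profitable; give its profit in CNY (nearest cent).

Profitable loop is CNY → SEK → AUD → CNY:
CNY 1,536,000.00 ÷ 0.657785 = SEK 2,335,109.50
SEK 2,335,109.50 × 0.142371 = AUD 332,451.87
AUD 332,451.87 × 4.73803 = CNY 1,575,166.95
Profit = CNY 1,575,166.95 − CNY 1,536,000.00

Profit: CNY 39,166.95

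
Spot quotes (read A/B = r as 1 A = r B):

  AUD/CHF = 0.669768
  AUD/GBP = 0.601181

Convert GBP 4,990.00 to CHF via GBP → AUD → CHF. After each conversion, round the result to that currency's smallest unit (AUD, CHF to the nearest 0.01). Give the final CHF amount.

GBP 4,990.00 ÷ 0.601181 = AUD 8,300.33
AUD 8,300.33 × 0.669768 = CHF 5,559.30

CHF 5,559.30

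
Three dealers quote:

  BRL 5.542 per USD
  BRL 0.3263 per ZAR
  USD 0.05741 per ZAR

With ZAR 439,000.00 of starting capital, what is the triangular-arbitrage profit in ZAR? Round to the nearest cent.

Profit: ZAR 11,222.84

Profitable loop is ZAR → BRL → USD → ZAR:
ZAR 439,000.00 × 0.3263 = BRL 143,245.70
BRL 143,245.70 ÷ 5.542 = USD 25,847.29
USD 25,847.29 ÷ 0.05741 = ZAR 450,222.84
Profit = ZAR 450,222.84 − ZAR 439,000.00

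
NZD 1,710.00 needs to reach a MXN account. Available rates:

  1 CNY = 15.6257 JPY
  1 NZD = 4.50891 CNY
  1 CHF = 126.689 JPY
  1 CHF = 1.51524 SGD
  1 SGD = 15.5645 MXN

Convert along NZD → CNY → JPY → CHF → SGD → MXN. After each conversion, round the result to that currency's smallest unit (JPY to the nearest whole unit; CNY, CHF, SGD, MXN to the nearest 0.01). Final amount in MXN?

MXN 22,427.67

NZD 1,710.00 × 4.50891 = CNY 7,710.24
CNY 7,710.24 × 15.6257 = JPY 120,478
JPY 120,478 ÷ 126.689 = CHF 950.97
CHF 950.97 × 1.51524 = SGD 1,440.95
SGD 1,440.95 × 15.5645 = MXN 22,427.67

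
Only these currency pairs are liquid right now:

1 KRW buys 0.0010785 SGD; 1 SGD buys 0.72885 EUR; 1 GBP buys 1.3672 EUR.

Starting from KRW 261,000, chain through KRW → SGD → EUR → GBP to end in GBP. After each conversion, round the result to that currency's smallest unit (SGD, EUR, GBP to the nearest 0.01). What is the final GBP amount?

KRW 261,000 × 0.0010785 = SGD 281.49
SGD 281.49 × 0.72885 = EUR 205.16
EUR 205.16 ÷ 1.3672 = GBP 150.06

GBP 150.06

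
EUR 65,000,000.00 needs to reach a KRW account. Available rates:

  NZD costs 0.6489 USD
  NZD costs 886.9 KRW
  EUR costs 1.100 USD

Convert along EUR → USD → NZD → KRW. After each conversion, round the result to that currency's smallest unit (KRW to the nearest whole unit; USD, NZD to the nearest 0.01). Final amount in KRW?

KRW 97,724,379,720

EUR 65,000,000.00 × 1.100 = USD 71,500,000.00
USD 71,500,000.00 ÷ 0.6489 = NZD 110,186,469.41
NZD 110,186,469.41 × 886.9 = KRW 97,724,379,720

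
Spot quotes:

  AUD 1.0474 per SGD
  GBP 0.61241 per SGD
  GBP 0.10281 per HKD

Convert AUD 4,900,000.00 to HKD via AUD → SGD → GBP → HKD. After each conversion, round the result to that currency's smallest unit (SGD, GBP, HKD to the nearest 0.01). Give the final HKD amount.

HKD 27,867,013.33

AUD 4,900,000.00 ÷ 1.0474 = SGD 4,678,250.91
SGD 4,678,250.91 × 0.61241 = GBP 2,865,007.64
GBP 2,865,007.64 ÷ 0.10281 = HKD 27,867,013.33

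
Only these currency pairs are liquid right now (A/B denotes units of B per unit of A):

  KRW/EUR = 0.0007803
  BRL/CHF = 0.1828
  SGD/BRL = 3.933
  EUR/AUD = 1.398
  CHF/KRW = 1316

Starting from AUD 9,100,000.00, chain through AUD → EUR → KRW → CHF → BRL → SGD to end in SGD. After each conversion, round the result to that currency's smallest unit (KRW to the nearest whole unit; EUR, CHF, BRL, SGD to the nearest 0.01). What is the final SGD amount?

AUD 9,100,000.00 ÷ 1.398 = EUR 6,509,299.00
EUR 6,509,299.00 ÷ 0.0007803 = KRW 8,342,046,649
KRW 8,342,046,649 ÷ 1316 = CHF 6,338,941.22
CHF 6,338,941.22 ÷ 0.1828 = BRL 34,676,921.33
BRL 34,676,921.33 ÷ 3.933 = SGD 8,816,913.64

SGD 8,816,913.64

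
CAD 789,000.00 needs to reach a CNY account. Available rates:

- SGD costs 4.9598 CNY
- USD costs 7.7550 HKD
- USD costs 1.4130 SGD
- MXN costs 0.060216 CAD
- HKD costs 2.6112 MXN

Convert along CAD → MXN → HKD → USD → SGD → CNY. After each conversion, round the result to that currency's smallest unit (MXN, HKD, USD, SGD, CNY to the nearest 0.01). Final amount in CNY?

CAD 789,000.00 ÷ 0.060216 = MXN 13,102,829.81
MXN 13,102,829.81 ÷ 2.6112 = HKD 5,017,934.21
HKD 5,017,934.21 ÷ 7.7550 = USD 647,057.93
USD 647,057.93 × 1.4130 = SGD 914,292.86
SGD 914,292.86 × 4.9598 = CNY 4,534,709.73

CNY 4,534,709.73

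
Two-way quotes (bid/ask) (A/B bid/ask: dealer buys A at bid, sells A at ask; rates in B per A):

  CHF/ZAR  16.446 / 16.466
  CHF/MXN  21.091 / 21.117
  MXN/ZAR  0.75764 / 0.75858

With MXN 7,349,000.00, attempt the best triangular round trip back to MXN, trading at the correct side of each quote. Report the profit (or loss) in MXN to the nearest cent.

Net profit: MXN 195,924.97

Best loop MXN → CHF → ZAR → MXN:
MXN 7,349,000.00 ÷ 21.117 (buy CHF at ask) = CHF 348,013.45
CHF 348,013.45 × 16.446 (sell CHF at bid) = ZAR 5,723,429.18
ZAR 5,723,429.18 ÷ 0.75858 (buy MXN at ask) = MXN 7,544,924.97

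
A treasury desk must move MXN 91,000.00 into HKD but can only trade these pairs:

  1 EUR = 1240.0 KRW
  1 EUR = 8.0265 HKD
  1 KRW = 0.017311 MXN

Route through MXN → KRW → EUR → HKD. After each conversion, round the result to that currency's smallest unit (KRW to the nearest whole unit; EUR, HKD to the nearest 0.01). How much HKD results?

HKD 34,026.98

MXN 91,000.00 ÷ 0.017311 = KRW 5,256,773
KRW 5,256,773 ÷ 1240.0 = EUR 4,239.33
EUR 4,239.33 × 8.0265 = HKD 34,026.98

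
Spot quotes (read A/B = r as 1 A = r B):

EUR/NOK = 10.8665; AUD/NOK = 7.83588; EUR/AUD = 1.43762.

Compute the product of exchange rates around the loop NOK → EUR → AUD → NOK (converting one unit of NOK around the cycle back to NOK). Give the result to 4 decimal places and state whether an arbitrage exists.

Around NOK → EUR → AUD → NOK: 1 ÷ 10.8665 × 1.43762 × 7.83588 = 1.036674
Product > 1; profitable direction is NOK → EUR → AUD → NOK.

1.0367 (arbitrage exists)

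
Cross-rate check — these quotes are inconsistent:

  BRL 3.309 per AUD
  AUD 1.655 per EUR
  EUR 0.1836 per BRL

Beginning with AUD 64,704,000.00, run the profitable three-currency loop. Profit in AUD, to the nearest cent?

Profit: AUD 353,679.96

Profitable loop is AUD → BRL → EUR → AUD:
AUD 64,704,000.00 × 3.309 = BRL 214,105,536.00
BRL 214,105,536.00 × 0.1836 = EUR 39,309,776.41
EUR 39,309,776.41 × 1.655 = AUD 65,057,679.96
Profit = AUD 65,057,679.96 − AUD 64,704,000.00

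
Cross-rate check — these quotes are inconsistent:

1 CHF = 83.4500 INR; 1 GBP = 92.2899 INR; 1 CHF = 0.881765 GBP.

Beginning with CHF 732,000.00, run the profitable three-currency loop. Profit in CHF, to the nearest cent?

Profit: CHF 18,637.73

Profitable loop is CHF → INR → GBP → CHF:
CHF 732,000.00 × 83.4500 = INR 61,085,400.00
INR 61,085,400.00 ÷ 92.2899 = GBP 661,886.08
GBP 661,886.08 ÷ 0.881765 = CHF 750,637.73
Profit = CHF 750,637.73 − CHF 732,000.00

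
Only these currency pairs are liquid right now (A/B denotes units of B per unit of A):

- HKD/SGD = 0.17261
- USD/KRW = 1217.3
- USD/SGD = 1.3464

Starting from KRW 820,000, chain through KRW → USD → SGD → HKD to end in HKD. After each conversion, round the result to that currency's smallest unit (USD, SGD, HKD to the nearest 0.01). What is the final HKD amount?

HKD 5,254.39

KRW 820,000 ÷ 1217.3 = USD 673.62
USD 673.62 × 1.3464 = SGD 906.96
SGD 906.96 ÷ 0.17261 = HKD 5,254.39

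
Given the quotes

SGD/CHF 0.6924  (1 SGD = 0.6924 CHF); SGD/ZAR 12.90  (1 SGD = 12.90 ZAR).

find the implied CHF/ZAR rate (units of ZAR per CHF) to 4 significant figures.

1 CHF ÷ 0.6924 = 1.44425 SGD
1.44425 SGD × 12.90 = 18.6308 ZAR

CHF/ZAR = 18.63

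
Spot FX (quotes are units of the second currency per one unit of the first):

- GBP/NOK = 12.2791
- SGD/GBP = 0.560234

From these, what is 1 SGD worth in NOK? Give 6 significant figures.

1 SGD × 0.560234 = 0.560234 GBP
0.560234 GBP × 12.2791 = 6.87917 NOK

SGD/NOK = 6.87917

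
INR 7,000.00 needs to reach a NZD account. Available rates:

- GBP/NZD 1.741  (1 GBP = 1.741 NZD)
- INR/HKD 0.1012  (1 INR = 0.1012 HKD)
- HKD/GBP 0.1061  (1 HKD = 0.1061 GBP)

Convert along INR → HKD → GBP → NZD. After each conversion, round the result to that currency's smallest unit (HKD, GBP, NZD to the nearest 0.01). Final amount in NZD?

INR 7,000.00 × 0.1012 = HKD 708.40
HKD 708.40 × 0.1061 = GBP 75.16
GBP 75.16 × 1.741 = NZD 130.85

NZD 130.85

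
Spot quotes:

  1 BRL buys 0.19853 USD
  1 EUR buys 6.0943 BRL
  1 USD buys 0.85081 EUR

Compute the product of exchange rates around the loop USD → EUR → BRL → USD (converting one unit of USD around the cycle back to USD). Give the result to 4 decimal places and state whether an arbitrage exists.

1.0294 (arbitrage exists)

Around USD → EUR → BRL → USD: 1 × 0.85081 × 6.0943 × 0.19853 = 1.029396
Product > 1; profitable direction is USD → EUR → BRL → USD.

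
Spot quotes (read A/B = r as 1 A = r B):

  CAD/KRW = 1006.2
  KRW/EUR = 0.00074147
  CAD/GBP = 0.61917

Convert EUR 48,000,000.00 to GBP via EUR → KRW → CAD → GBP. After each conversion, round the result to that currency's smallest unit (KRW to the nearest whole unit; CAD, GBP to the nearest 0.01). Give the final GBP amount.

GBP 39,835,772.74

EUR 48,000,000.00 ÷ 0.00074147 = KRW 64,736,267,145
KRW 64,736,267,145 ÷ 1006.2 = CAD 64,337,375.42
CAD 64,337,375.42 × 0.61917 = GBP 39,835,772.74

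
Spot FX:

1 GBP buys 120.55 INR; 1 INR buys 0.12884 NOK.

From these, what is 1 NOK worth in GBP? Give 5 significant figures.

1 NOK ÷ 0.12884 = 7.76156 INR
7.76156 INR ÷ 120.55 = 0.0643846 GBP

NOK/GBP = 0.064385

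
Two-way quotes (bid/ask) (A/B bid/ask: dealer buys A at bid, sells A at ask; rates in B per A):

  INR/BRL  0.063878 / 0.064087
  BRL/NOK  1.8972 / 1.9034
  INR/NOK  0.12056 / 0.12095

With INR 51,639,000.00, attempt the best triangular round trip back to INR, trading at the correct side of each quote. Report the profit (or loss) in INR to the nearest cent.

Best loop INR → BRL → NOK → INR:
INR 51,639,000.00 × 0.063878 (sell INR at bid) = BRL 3,298,596.04
BRL 3,298,596.04 × 1.8972 (sell BRL at bid) = NOK 6,258,096.41
NOK 6,258,096.41 ÷ 0.12095 (buy INR at ask) = INR 51,741,185.70

Net profit: INR 102,185.70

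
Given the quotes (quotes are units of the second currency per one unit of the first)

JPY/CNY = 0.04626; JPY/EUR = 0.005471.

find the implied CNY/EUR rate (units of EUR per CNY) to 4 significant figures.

1 CNY ÷ 0.04626 = 21.6169 JPY
21.6169 JPY × 0.005471 = 0.118266 EUR

CNY/EUR = 0.1183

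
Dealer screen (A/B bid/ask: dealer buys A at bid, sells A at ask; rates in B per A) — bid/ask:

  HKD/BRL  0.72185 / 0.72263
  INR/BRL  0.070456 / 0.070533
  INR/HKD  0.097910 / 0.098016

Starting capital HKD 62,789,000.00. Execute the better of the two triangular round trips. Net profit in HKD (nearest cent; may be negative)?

Best loop HKD → BRL → INR → HKD:
HKD 62,789,000.00 × 0.72185 (sell HKD at bid) = BRL 45,324,239.65
BRL 45,324,239.65 ÷ 0.070533 (buy INR at ask) = INR 642,596,226.59
INR 642,596,226.59 × 0.097910 (sell INR at bid) = HKD 62,916,596.55

Net profit: HKD 127,596.55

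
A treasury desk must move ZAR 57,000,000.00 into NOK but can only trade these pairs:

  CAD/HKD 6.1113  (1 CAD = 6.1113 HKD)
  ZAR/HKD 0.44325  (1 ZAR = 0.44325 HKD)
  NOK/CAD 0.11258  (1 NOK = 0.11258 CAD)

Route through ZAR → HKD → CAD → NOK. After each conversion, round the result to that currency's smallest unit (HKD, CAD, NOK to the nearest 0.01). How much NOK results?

NOK 36,722,205.10

ZAR 57,000,000.00 × 0.44325 = HKD 25,265,250.00
HKD 25,265,250.00 ÷ 6.1113 = CAD 4,134,185.85
CAD 4,134,185.85 ÷ 0.11258 = NOK 36,722,205.10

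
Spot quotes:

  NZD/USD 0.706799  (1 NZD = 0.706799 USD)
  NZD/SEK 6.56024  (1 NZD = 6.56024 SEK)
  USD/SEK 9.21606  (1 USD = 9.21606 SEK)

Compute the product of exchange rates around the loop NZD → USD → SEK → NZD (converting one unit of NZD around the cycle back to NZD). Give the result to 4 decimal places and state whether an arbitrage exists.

Around NZD → USD → SEK → NZD: 1 × 0.706799 × 9.21606 ÷ 6.56024 = 0.992937
Product < 1; profitable direction is NZD → SEK → USD → NZD.

0.9929 (arbitrage exists)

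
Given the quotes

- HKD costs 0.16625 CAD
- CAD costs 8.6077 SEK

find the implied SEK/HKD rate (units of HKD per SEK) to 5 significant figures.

1 SEK ÷ 8.6077 = 0.116175 CAD
0.116175 CAD ÷ 0.16625 = 0.698797 HKD

SEK/HKD = 0.69880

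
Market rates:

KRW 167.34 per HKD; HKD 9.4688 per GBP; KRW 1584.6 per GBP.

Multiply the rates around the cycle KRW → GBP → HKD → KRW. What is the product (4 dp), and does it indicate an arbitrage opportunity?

0.9999 (no arbitrage)

Around KRW → GBP → HKD → KRW: 1 ÷ 1584.6 × 9.4688 × 167.34 = 0.999943
Product ≈ 1 (deviation 0.006%, within rounding noise).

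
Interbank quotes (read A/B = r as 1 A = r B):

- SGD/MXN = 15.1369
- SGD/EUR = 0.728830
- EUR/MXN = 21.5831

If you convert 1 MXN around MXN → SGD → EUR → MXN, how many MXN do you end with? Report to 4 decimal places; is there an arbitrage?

Around MXN → SGD → EUR → MXN: 1 ÷ 15.1369 × 0.728830 × 21.5831 = 1.039210
Product > 1; profitable direction is MXN → SGD → EUR → MXN.

1.0392 (arbitrage exists)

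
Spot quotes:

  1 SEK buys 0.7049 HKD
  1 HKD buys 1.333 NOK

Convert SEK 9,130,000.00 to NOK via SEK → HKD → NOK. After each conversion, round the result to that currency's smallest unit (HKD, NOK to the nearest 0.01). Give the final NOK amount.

NOK 8,578,837.42

SEK 9,130,000.00 × 0.7049 = HKD 6,435,737.00
HKD 6,435,737.00 × 1.333 = NOK 8,578,837.42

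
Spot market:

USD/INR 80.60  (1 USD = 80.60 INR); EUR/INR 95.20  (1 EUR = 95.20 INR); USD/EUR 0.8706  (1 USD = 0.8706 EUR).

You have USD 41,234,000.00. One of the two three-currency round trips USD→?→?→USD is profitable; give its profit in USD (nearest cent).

Profit: USD 1,166,993.82

Profitable loop is USD → EUR → INR → USD:
USD 41,234,000.00 × 0.8706 = EUR 35,898,320.40
EUR 35,898,320.40 × 95.20 = INR 3,417,520,102.08
INR 3,417,520,102.08 ÷ 80.60 = USD 42,400,993.82
Profit = USD 42,400,993.82 − USD 41,234,000.00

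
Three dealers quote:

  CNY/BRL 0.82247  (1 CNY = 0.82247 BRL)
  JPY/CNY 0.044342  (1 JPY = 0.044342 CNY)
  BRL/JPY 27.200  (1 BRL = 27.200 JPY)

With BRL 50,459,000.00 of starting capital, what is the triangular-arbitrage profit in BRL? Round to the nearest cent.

Profitable loop is BRL → CNY → JPY → BRL:
BRL 50,459,000.00 ÷ 0.82247 = CNY 61,350,565.98
CNY 61,350,565.98 ÷ 0.044342 = JPY 1,383,576,879
JPY 1,383,576,879 ÷ 27.200 = BRL 50,866,797.03
Profit = BRL 50,866,797.03 − BRL 50,459,000.00

Profit: BRL 407,797.03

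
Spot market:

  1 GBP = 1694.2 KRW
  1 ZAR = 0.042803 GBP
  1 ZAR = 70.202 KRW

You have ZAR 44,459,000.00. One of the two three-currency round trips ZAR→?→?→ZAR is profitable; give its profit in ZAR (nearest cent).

Profitable loop is ZAR → GBP → KRW → ZAR:
ZAR 44,459,000.00 × 0.042803 = GBP 1,902,978.58
GBP 1,902,978.58 × 1694.2 = KRW 3,224,026,305
KRW 3,224,026,305 ÷ 70.202 = ZAR 45,924,992.24
Profit = ZAR 45,924,992.24 − ZAR 44,459,000.00

Profit: ZAR 1,465,992.24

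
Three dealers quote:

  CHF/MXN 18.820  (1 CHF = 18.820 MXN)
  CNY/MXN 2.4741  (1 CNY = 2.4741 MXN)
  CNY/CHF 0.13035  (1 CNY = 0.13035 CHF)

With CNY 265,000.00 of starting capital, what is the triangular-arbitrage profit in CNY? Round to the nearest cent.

Profit: CNY 2,259.08

Profitable loop is CNY → MXN → CHF → CNY:
CNY 265,000.00 × 2.4741 = MXN 655,636.50
MXN 655,636.50 ÷ 18.820 = CHF 34,837.22
CHF 34,837.22 ÷ 0.13035 = CNY 267,259.08
Profit = CNY 267,259.08 − CNY 265,000.00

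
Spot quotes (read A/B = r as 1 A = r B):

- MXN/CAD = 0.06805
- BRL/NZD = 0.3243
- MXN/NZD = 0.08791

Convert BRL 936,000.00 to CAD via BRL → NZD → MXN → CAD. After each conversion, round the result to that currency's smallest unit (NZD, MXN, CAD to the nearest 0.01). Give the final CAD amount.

BRL 936,000.00 × 0.3243 = NZD 303,544.80
NZD 303,544.80 ÷ 0.08791 = MXN 3,452,904.11
MXN 3,452,904.11 × 0.06805 = CAD 234,970.12

CAD 234,970.12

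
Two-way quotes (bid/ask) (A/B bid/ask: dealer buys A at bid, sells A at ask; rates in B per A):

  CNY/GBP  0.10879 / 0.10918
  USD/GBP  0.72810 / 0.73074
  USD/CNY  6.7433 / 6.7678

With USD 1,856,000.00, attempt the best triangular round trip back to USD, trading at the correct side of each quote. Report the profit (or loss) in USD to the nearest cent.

Net profit: USD 7,273.25

Best loop USD → CNY → GBP → USD:
USD 1,856,000.00 × 6.7433 (sell USD at bid) = CNY 12,515,564.80
CNY 12,515,564.80 × 0.10879 (sell CNY at bid) = GBP 1,361,568.29
GBP 1,361,568.29 ÷ 0.73074 (buy USD at ask) = USD 1,863,273.25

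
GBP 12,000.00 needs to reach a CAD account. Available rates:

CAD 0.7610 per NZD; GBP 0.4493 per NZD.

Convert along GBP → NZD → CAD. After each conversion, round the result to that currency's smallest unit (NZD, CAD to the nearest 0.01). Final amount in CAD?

CAD 20,324.95

GBP 12,000.00 ÷ 0.4493 = NZD 26,708.21
NZD 26,708.21 × 0.7610 = CAD 20,324.95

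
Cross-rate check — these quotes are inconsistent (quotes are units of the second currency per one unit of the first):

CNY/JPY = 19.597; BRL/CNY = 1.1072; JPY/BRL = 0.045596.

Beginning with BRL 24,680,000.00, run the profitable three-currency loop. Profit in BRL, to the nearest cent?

Profitable loop is BRL → JPY → CNY → BRL:
BRL 24,680,000.00 ÷ 0.045596 = JPY 541,275,550
JPY 541,275,550 ÷ 19.597 = CNY 27,620,327.12
CNY 27,620,327.12 ÷ 1.1072 = BRL 24,946,104.69
Profit = BRL 24,946,104.69 − BRL 24,680,000.00

Profit: BRL 266,104.69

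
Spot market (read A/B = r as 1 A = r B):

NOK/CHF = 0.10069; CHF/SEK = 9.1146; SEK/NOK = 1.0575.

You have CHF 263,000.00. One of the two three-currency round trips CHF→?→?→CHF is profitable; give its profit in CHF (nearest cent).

Profit: CHF 7,988.85

Profitable loop is CHF → NOK → SEK → CHF:
CHF 263,000.00 ÷ 0.10069 = NOK 2,611,977.36
NOK 2,611,977.36 ÷ 1.0575 = SEK 2,469,954.95
SEK 2,469,954.95 ÷ 9.1146 = CHF 270,988.85
Profit = CHF 270,988.85 − CHF 263,000.00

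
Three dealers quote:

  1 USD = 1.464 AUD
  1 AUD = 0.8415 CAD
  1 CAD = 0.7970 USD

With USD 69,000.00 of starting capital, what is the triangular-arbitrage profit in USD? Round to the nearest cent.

Profit: USD 1,274.15

Profitable loop is USD → CAD → AUD → USD:
USD 69,000.00 ÷ 0.7970 = CAD 86,574.65
CAD 86,574.65 ÷ 0.8415 = AUD 102,881.35
AUD 102,881.35 ÷ 1.464 = USD 70,274.15
Profit = USD 70,274.15 − USD 69,000.00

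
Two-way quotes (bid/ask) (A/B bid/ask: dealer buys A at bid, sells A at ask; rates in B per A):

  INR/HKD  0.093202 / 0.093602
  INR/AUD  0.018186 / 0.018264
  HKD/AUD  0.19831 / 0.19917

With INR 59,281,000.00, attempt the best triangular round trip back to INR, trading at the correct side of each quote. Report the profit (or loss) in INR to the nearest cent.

Net profit: INR 710,465.19

Best loop INR → HKD → AUD → INR:
INR 59,281,000.00 × 0.093202 (sell INR at bid) = HKD 5,525,107.76
HKD 5,525,107.76 × 0.19831 (sell HKD at bid) = AUD 1,095,684.12
AUD 1,095,684.12 ÷ 0.018264 (buy INR at ask) = INR 59,991,465.19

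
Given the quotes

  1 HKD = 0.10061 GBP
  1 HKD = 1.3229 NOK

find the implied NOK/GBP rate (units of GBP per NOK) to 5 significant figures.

NOK/GBP = 0.076053

1 NOK ÷ 1.3229 = 0.755915 HKD
0.755915 HKD × 0.10061 = 0.0760526 GBP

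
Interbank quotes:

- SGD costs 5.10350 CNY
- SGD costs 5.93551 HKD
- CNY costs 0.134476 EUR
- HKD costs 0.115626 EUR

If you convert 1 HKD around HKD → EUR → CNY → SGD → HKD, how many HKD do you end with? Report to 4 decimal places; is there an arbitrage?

1.0000 (no arbitrage)

Around HKD → EUR → CNY → SGD → HKD: 1 × 0.115626 ÷ 0.134476 ÷ 5.10350 × 5.93551 = 1.000001
Product ≈ 1 (deviation 0.000%, within rounding noise).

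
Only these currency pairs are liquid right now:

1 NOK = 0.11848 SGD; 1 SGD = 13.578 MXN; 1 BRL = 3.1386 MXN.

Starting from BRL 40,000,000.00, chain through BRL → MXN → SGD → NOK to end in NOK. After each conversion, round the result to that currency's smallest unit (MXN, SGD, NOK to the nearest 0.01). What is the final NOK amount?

NOK 78,039,613.86

BRL 40,000,000.00 × 3.1386 = MXN 125,544,000.00
MXN 125,544,000.00 ÷ 13.578 = SGD 9,246,133.45
SGD 9,246,133.45 ÷ 0.11848 = NOK 78,039,613.86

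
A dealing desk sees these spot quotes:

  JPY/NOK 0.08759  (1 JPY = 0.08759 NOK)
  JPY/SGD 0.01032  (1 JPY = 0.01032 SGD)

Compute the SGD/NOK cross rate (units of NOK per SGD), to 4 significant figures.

1 SGD ÷ 0.01032 = 96.8992 JPY
96.8992 JPY × 0.08759 = 8.4874 NOK

SGD/NOK = 8.487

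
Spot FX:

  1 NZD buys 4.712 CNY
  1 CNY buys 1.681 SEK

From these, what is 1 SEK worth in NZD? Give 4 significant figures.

1 SEK ÷ 1.681 = 0.594884 CNY
0.594884 CNY ÷ 4.712 = 0.126249 NZD

SEK/NZD = 0.1262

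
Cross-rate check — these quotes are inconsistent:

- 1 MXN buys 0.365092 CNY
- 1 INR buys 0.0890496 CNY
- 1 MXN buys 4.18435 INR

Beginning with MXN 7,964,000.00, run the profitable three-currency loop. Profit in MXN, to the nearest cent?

Profit: MXN 164,097.63

Profitable loop is MXN → INR → CNY → MXN:
MXN 7,964,000.00 × 4.18435 = INR 33,324,163.40
INR 33,324,163.40 × 0.0890496 = CNY 2,967,503.42
CNY 2,967,503.42 ÷ 0.365092 = MXN 8,128,097.63
Profit = MXN 8,128,097.63 − MXN 7,964,000.00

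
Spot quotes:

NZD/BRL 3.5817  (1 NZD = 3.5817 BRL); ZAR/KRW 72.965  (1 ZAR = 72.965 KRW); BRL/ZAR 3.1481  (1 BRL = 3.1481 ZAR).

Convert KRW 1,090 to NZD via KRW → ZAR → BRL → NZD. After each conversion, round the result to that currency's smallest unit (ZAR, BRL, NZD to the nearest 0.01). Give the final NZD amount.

KRW 1,090 ÷ 72.965 = ZAR 14.94
ZAR 14.94 ÷ 3.1481 = BRL 4.75
BRL 4.75 ÷ 3.5817 = NZD 1.33

NZD 1.33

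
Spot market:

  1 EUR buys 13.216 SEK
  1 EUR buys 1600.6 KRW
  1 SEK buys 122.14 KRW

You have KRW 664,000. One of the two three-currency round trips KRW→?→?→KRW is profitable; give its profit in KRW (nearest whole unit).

Profitable loop is KRW → EUR → SEK → KRW:
KRW 664,000 ÷ 1600.6 = EUR 414.84
EUR 414.84 × 13.216 = SEK 5,482.58
SEK 5,482.58 × 122.14 = KRW 669,643
Profit = KRW 669,643 − KRW 664,000

Profit: KRW 5,643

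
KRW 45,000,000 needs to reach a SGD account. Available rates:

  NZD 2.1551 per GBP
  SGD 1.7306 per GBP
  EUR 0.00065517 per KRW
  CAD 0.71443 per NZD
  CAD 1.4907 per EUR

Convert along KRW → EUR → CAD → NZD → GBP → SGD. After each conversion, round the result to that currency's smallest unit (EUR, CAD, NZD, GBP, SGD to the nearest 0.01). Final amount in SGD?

KRW 45,000,000 × 0.00065517 = EUR 29,482.65
EUR 29,482.65 × 1.4907 = CAD 43,949.79
CAD 43,949.79 ÷ 0.71443 = NZD 61,517.28
NZD 61,517.28 ÷ 2.1551 = GBP 28,544.98
GBP 28,544.98 × 1.7306 = SGD 49,399.94

SGD 49,399.94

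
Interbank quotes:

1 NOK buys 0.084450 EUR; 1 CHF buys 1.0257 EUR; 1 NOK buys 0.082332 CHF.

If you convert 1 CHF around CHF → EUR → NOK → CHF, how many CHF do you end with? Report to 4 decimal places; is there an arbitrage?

1.0000 (no arbitrage)

Around CHF → EUR → NOK → CHF: 1 × 1.0257 ÷ 0.084450 × 0.082332 = 0.999976
Product ≈ 1 (deviation 0.002%, within rounding noise).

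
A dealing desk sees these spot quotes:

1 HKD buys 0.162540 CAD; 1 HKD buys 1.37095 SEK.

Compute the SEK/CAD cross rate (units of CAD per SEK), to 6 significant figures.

1 SEK ÷ 1.37095 = 0.729421 HKD
0.729421 HKD × 0.162540 = 0.11856 CAD

SEK/CAD = 0.118560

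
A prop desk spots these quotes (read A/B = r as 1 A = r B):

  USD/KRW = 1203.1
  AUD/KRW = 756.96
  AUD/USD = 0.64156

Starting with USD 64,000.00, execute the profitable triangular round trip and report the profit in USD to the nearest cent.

Profit: USD 1,259.85

Profitable loop is USD → KRW → AUD → USD:
USD 64,000.00 × 1203.1 = KRW 76,998,400
KRW 76,998,400 ÷ 756.96 = AUD 101,720.57
AUD 101,720.57 × 0.64156 = USD 65,259.85
Profit = USD 65,259.85 − USD 64,000.00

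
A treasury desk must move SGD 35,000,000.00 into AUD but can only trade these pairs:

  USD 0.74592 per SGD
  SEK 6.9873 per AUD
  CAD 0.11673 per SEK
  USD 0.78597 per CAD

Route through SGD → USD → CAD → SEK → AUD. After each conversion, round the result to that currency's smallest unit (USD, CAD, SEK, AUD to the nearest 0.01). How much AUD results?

AUD 40,725,127.34

SGD 35,000,000.00 × 0.74592 = USD 26,107,200.00
USD 26,107,200.00 ÷ 0.78597 = CAD 33,216,534.98
CAD 33,216,534.98 ÷ 0.11673 = SEK 284,558,682.26
SEK 284,558,682.26 ÷ 6.9873 = AUD 40,725,127.34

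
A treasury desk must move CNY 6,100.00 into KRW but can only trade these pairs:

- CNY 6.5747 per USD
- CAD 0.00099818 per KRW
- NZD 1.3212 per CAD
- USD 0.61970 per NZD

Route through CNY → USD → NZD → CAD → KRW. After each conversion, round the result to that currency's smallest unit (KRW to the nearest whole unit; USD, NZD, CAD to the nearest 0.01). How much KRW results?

CNY 6,100.00 ÷ 6.5747 = USD 927.80
USD 927.80 ÷ 0.61970 = NZD 1,497.18
NZD 1,497.18 ÷ 1.3212 = CAD 1,133.20
CAD 1,133.20 ÷ 0.00099818 = KRW 1,135,266

KRW 1,135,266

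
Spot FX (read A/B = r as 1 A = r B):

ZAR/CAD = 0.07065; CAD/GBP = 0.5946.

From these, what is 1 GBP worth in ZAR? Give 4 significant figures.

1 GBP ÷ 0.5946 = 1.6818 CAD
1.6818 CAD ÷ 0.07065 = 23.8047 ZAR

GBP/ZAR = 23.80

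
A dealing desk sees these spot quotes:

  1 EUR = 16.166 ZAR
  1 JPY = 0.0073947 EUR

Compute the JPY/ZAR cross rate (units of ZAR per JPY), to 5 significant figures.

JPY/ZAR = 0.11954

1 JPY × 0.0073947 = 0.0073947 EUR
0.0073947 EUR × 16.166 = 0.119543 ZAR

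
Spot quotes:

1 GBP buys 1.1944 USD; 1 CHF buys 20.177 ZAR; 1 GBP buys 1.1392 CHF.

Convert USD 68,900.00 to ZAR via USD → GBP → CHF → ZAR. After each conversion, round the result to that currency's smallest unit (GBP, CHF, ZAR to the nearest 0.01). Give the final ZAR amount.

ZAR 1,325,946.49

USD 68,900.00 ÷ 1.1944 = GBP 57,685.87
GBP 57,685.87 × 1.1392 = CHF 65,715.74
CHF 65,715.74 × 20.177 = ZAR 1,325,946.49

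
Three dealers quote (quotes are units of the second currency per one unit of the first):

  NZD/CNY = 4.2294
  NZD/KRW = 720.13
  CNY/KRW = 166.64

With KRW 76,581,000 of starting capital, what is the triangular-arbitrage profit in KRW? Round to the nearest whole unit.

Profit: KRW 1,667,121

Profitable loop is KRW → CNY → NZD → KRW:
KRW 76,581,000 ÷ 166.64 = CNY 459,559.53
CNY 459,559.53 ÷ 4.2294 = NZD 108,658.33
NZD 108,658.33 × 720.13 = KRW 78,248,121
Profit = KRW 78,248,121 − KRW 76,581,000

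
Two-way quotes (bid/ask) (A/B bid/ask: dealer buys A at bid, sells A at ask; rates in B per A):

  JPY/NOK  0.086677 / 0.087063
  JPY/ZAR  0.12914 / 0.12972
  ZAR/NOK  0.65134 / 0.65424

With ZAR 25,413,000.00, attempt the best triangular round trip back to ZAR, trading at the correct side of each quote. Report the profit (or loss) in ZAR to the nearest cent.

Net profit: ZAR 541,685.73

Best loop ZAR → JPY → NOK → ZAR:
ZAR 25,413,000.00 ÷ 0.12972 (buy JPY at ask) = JPY 195,906,568
JPY 195,906,568 × 0.086677 (sell JPY at bid) = NOK 16,980,593.59
NOK 16,980,593.59 ÷ 0.65424 (buy ZAR at ask) = ZAR 25,954,685.73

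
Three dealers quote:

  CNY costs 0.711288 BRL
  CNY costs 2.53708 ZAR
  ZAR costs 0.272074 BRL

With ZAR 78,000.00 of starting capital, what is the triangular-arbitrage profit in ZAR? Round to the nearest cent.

Profitable loop is ZAR → CNY → BRL → ZAR:
ZAR 78,000.00 ÷ 2.53708 = CNY 30,744.00
CNY 30,744.00 × 0.711288 = BRL 21,867.84
BRL 21,867.84 ÷ 0.272074 = ZAR 80,374.61
Profit = ZAR 80,374.61 − ZAR 78,000.00

Profit: ZAR 2,374.61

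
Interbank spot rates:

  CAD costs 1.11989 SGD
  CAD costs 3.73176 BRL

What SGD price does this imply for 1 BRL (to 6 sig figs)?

BRL/SGD = 0.300097

1 BRL ÷ 3.73176 = 0.26797 CAD
0.26797 CAD × 1.11989 = 0.300097 SGD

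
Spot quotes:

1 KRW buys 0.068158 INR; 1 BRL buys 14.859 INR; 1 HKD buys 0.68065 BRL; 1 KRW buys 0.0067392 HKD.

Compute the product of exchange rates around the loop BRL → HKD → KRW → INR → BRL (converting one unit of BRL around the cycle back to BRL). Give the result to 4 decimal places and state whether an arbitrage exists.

1.0000 (no arbitrage)

Around BRL → HKD → KRW → INR → BRL: 1 ÷ 0.68065 ÷ 0.0067392 × 0.068158 ÷ 14.859 = 0.999989
Product ≈ 1 (deviation 0.001%, within rounding noise).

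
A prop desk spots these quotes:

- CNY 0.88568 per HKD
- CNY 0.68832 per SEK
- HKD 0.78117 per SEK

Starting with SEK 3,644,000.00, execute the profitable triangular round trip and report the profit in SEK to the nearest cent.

Profitable loop is SEK → HKD → CNY → SEK:
SEK 3,644,000.00 × 0.78117 = HKD 2,846,583.48
HKD 2,846,583.48 × 0.88568 = CNY 2,521,162.06
CNY 2,521,162.06 ÷ 0.68832 = SEK 3,662,776.12
Profit = SEK 3,662,776.12 − SEK 3,644,000.00

Profit: SEK 18,776.12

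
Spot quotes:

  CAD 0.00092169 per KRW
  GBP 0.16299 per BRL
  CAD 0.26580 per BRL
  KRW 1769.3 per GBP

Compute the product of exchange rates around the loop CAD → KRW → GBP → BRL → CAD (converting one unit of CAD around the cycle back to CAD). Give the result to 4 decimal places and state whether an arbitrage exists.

Around CAD → KRW → GBP → BRL → CAD: 1 ÷ 0.00092169 ÷ 1769.3 ÷ 0.16299 × 0.26580 = 1.000018
Product ≈ 1 (deviation 0.002%, within rounding noise).

1.0000 (no arbitrage)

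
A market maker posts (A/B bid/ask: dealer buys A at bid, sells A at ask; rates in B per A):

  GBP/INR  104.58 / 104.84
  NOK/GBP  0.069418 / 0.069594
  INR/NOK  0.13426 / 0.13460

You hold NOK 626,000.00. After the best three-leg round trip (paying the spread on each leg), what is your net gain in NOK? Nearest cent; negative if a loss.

Net profit: NOK 11,427.01

Best loop NOK → INR → GBP → NOK:
NOK 626,000.00 ÷ 0.13460 (buy INR at ask) = INR 4,650,817.24
INR 4,650,817.24 ÷ 104.84 (buy GBP at ask) = GBP 44,361.10
GBP 44,361.10 ÷ 0.069594 (buy NOK at ask) = NOK 637,427.01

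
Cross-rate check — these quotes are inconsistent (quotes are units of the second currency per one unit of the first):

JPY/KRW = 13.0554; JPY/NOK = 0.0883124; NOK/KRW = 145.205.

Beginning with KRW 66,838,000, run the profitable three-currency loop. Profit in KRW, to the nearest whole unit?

Profitable loop is KRW → NOK → JPY → KRW:
KRW 66,838,000 ÷ 145.205 = NOK 460,300.95
NOK 460,300.95 ÷ 0.0883124 = JPY 5,212,189
JPY 5,212,189 × 13.0554 = KRW 68,047,217
Profit = KRW 68,047,217 − KRW 66,838,000

Profit: KRW 1,209,217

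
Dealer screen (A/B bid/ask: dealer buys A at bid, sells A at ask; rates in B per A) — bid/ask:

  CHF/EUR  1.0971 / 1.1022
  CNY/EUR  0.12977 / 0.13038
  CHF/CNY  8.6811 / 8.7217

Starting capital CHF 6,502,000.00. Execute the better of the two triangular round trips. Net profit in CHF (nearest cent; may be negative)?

Net profit: CHF 143,621.80

Best loop CHF → CNY → EUR → CHF:
CHF 6,502,000.00 × 8.6811 (sell CHF at bid) = CNY 56,444,512.20
CNY 56,444,512.20 × 0.12977 (sell CNY at bid) = EUR 7,324,804.35
EUR 7,324,804.35 ÷ 1.1022 (buy CHF at ask) = CHF 6,645,621.80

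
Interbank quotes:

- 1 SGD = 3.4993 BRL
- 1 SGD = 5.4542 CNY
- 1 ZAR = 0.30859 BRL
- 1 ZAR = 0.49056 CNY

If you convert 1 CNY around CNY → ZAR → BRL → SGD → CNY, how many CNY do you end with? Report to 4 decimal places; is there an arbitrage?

Around CNY → ZAR → BRL → SGD → CNY: 1 ÷ 0.49056 × 0.30859 ÷ 3.4993 × 5.4542 = 0.980482
Product < 1; profitable direction is CNY → SGD → BRL → ZAR → CNY.

0.9805 (arbitrage exists)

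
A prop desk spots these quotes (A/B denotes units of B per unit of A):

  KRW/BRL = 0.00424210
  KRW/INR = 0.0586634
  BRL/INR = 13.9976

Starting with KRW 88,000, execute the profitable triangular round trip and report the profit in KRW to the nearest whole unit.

Profitable loop is KRW → BRL → INR → KRW:
KRW 88,000 × 0.00424210 = BRL 373.30
BRL 373.30 × 13.9976 = INR 5,225.37
INR 5,225.37 ÷ 0.0586634 = KRW 89,074
Profit = KRW 89,074 − KRW 88,000

Profit: KRW 1,074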